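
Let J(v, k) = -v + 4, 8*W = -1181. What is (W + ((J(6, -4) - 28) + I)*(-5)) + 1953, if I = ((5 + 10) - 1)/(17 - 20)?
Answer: 47489/24 ≈ 1978.7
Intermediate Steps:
W = -1181/8 (W = (⅛)*(-1181) = -1181/8 ≈ -147.63)
I = -14/3 (I = (15 - 1)/(-3) = 14*(-⅓) = -14/3 ≈ -4.6667)
J(v, k) = 4 - v
(W + ((J(6, -4) - 28) + I)*(-5)) + 1953 = (-1181/8 + (((4 - 1*6) - 28) - 14/3)*(-5)) + 1953 = (-1181/8 + (((4 - 6) - 28) - 14/3)*(-5)) + 1953 = (-1181/8 + ((-2 - 28) - 14/3)*(-5)) + 1953 = (-1181/8 + (-30 - 14/3)*(-5)) + 1953 = (-1181/8 - 104/3*(-5)) + 1953 = (-1181/8 + 520/3) + 1953 = 617/24 + 1953 = 47489/24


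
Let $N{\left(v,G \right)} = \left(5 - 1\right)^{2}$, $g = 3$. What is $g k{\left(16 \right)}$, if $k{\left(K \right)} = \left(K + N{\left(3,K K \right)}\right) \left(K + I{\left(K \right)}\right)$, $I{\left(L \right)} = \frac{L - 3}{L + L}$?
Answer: $1575$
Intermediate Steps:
$N{\left(v,G \right)} = 16$ ($N{\left(v,G \right)} = 4^{2} = 16$)
$I{\left(L \right)} = \frac{-3 + L}{2 L}$
$k{\left(K \right)} = \left(16 + K\right) \left(K + \frac{-3 + K}{2 K}\right)$ ($k{\left(K \right)} = \left(K + 16\right) \left(K + \frac{-3 + K}{2 K}\right) = \left(16 + K\right) \left(K + \frac{-3 + K}{2 K}\right)$)
$g k{\left(16 \right)} = 3 \left(\frac{13}{2} + 16^{2} - \frac{24}{16} + \frac{33}{2} \cdot 16\right) = 3 \left(\frac{13}{2} + 256 - \frac{3}{2} + 264\right) = 3 \cdot 525 = 1575$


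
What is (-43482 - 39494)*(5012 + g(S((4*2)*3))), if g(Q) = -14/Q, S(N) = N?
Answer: -1247481928/3 ≈ -4.1583e+8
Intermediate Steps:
(-43482 - 39494)*(5012 + g(S((4*2)*3))) = (-43482 - 39494)*(5012 - 14/((4*2)*3)) = -82976*(5012 - 14/(8*3)) = -82976*(5012 - 14/24) = -82976*(5012 - 14*1/24) = -82976*(5012 - 7/12) = -82976*60137/12 = -1247481928/3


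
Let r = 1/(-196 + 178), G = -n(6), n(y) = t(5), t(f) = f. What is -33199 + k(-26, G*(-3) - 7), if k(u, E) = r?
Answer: -597583/18 ≈ -33199.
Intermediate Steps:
n(y) = 5
G = -5 (G = -1*5 = -5)
r = -1/18 (r = 1/(-18) = -1/18 ≈ -0.055556)
k(u, E) = -1/18
-33199 + k(-26, G*(-3) - 7) = -33199 - 1/18 = -597583/18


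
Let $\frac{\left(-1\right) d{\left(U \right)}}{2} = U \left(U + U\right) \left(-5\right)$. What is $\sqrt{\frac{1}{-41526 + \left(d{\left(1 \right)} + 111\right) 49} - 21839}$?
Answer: $\frac{873 i \sqrt{35317642}}{35107} \approx 147.78 i$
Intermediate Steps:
$d{\left(U \right)} = 20 U^{2}$ ($d{\left(U \right)} = - 2 U \left(U + U\right) \left(-5\right) = - 2 U 2 U \left(-5\right) = - 2 \cdot 2 U^{2} \left(-5\right) = - 2 \left(- 10 U^{2}\right) = 20 U^{2}$)
$\sqrt{\frac{1}{-41526 + \left(d{\left(1 \right)} + 111\right) 49} - 21839} = \sqrt{\frac{1}{-41526 + \left(20 \cdot 1^{2} + 111\right) 49} - 21839} = \sqrt{\frac{1}{-41526 + \left(20 \cdot 1 + 111\right) 49} - 21839} = \sqrt{\frac{1}{-41526 + \left(20 + 111\right) 49} - 21839} = \sqrt{\frac{1}{-41526 + 131 \cdot 49} - 21839} = \sqrt{\frac{1}{-41526 + 6419} - 21839} = \sqrt{\frac{1}{-35107} - 21839} = \sqrt{- \frac{1}{35107} - 21839} = \sqrt{- \frac{766701774}{35107}} = \frac{873 i \sqrt{35317642}}{35107}$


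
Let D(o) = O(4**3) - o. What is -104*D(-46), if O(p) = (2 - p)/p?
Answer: -18733/4 ≈ -4683.3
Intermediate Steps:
O(p) = (2 - p)/p
D(o) = -31/32 - o (D(o) = (2 - 1*4**3)/(4**3) - o = (2 - 1*64)/64 - o = (2 - 64)/64 - o = (1/64)*(-62) - o = -31/32 - o)
-104*D(-46) = -104*(-31/32 - 1*(-46)) = -104*(-31/32 + 46) = -104*1441/32 = -18733/4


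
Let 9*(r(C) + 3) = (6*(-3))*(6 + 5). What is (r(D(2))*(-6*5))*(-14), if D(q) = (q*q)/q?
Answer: -10500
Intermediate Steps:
D(q) = q (D(q) = q²/q = q)
r(C) = -25 (r(C) = -3 + ((6*(-3))*(6 + 5))/9 = -3 + (-18*11)/9 = -3 + (⅑)*(-198) = -3 - 22 = -25)
(r(D(2))*(-6*5))*(-14) = -(-150)*5*(-14) = -25*(-30)*(-14) = 750*(-14) = -10500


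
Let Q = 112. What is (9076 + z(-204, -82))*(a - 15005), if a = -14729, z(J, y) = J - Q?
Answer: -260469840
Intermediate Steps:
z(J, y) = -112 + J (z(J, y) = J - 1*112 = J - 112 = -112 + J)
(9076 + z(-204, -82))*(a - 15005) = (9076 + (-112 - 204))*(-14729 - 15005) = (9076 - 316)*(-29734) = 8760*(-29734) = -260469840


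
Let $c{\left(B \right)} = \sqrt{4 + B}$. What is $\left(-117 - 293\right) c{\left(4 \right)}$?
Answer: $- 820 \sqrt{2} \approx -1159.7$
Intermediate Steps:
$\left(-117 - 293\right) c{\left(4 \right)} = \left(-117 - 293\right) \sqrt{4 + 4} = - 410 \sqrt{8} = - 410 \cdot 2 \sqrt{2} = - 820 \sqrt{2}$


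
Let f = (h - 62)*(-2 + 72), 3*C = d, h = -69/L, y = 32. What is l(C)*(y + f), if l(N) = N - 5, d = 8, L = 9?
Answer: 101738/9 ≈ 11304.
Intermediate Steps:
h = -23/3 (h = -69/9 = -69*⅑ = -23/3 ≈ -7.6667)
C = 8/3 (C = (⅓)*8 = 8/3 ≈ 2.6667)
l(N) = -5 + N
f = -14630/3 (f = (-23/3 - 62)*(-2 + 72) = -209/3*70 = -14630/3 ≈ -4876.7)
l(C)*(y + f) = (-5 + 8/3)*(32 - 14630/3) = -7/3*(-14534/3) = 101738/9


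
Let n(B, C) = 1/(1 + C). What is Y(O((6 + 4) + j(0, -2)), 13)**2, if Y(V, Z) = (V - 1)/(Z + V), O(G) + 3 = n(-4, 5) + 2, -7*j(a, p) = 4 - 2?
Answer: 121/5329 ≈ 0.022706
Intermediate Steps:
j(a, p) = -2/7 (j(a, p) = -(4 - 2)/7 = -1/7*2 = -2/7)
O(G) = -5/6 (O(G) = -3 + (1/(1 + 5) + 2) = -3 + (1/6 + 2) = -3 + 13/6 = -5/6)
Y(V, Z) = (-1 + V)/(V + Z)
Y(O((6 + 4) + j(0, -2)), 13)**2 = ((-1 - 5/6)/(-5/6 + 13))**2 = (-11/6/(73/6))**2 = ((6/73)*(-11/6))**2 = (-11/73)**2 = 121/5329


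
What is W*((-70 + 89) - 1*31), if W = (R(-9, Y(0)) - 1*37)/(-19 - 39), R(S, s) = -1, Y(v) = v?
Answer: -228/29 ≈ -7.8621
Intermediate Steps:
W = 19/29 (W = (-1 - 1*37)/(-19 - 39) = (-1 - 37)/(-58) = -38*(-1/58) = 19/29 ≈ 0.65517)
W*((-70 + 89) - 1*31) = 19*((-70 + 89) - 1*31)/29 = 19*(19 - 31)/29 = (19/29)*(-12) = -228/29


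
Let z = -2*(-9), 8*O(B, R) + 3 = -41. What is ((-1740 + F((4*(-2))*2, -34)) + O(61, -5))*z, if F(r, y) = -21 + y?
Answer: -32409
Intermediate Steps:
O(B, R) = -11/2 (O(B, R) = -3/8 + (⅛)*(-41) = -3/8 - 41/8 = -11/2)
z = 18
((-1740 + F((4*(-2))*2, -34)) + O(61, -5))*z = ((-1740 + (-21 - 34)) - 11/2)*18 = ((-1740 - 55) - 11/2)*18 = (-1795 - 11/2)*18 = -3601/2*18 = -32409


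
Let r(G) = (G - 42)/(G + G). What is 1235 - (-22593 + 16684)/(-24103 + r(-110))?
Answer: 1636824350/1325627 ≈ 1234.8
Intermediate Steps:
r(G) = (-42 + G)/(2*G) (r(G) = (-42 + G)/((2*G)) = (-42 + G)*(1/(2*G)) = (-42 + G)/(2*G))
1235 - (-22593 + 16684)/(-24103 + r(-110)) = 1235 - (-22593 + 16684)/(-24103 + (½)*(-42 - 110)/(-110)) = 1235 - (-5909)/(-24103 + (½)*(-1/110)*(-152)) = 1235 - (-5909)/(-24103 + 38/55) = 1235 - (-5909)/(-1325627/55) = 1235 - (-5909)*(-55)/1325627 = 1235 - 1*324995/1325627 = 1235 - 324995/1325627 = 1636824350/1325627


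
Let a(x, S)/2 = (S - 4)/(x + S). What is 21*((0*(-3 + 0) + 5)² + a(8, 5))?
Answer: 6867/13 ≈ 528.23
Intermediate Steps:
a(x, S) = 2*(-4 + S)/(S + x) (a(x, S) = 2*((S - 4)/(x + S)) = 2*((-4 + S)/(S + x)) = 2*(-4 + S)/(S + x))
21*((0*(-3 + 0) + 5)² + a(8, 5)) = 21*((0*(-3 + 0) + 5)² + 2*(-4 + 5)/(5 + 8)) = 21*((0*(-3) + 5)² + 2*1/13) = 21*((0 + 5)² + 2*(1/13)*1) = 21*(5² + 2/13) = 21*(25 + 2/13) = 21*(327/13) = 6867/13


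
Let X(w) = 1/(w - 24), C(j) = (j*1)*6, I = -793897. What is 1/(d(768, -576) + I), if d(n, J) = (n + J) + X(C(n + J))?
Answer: -1128/895299239 ≈ -1.2599e-6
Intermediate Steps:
C(j) = 6*j (C(j) = j*6 = 6*j)
X(w) = 1/(-24 + w)
d(n, J) = J + n + 1/(-24 + 6*J + 6*n) (d(n, J) = (n + J) + 1/(-24 + 6*(n + J)) = (J + n) + 1/(-24 + 6*(J + n)) = (J + n) + 1/(-24 + (6*J + 6*n)) = (J + n) + 1/(-24 + 6*J + 6*n) = J + n + 1/(-24 + 6*J + 6*n))
1/(d(768, -576) + I) = 1/((⅙ + (-576 + 768)*(-4 - 576 + 768))/(-4 - 576 + 768) - 793897) = 1/((⅙ + 192*188)/188 - 793897) = 1/((⅙ + 36096)/188 - 793897) = 1/((1/188)*(216577/6) - 793897) = 1/(216577/1128 - 793897) = 1/(-895299239/1128) = -1128/895299239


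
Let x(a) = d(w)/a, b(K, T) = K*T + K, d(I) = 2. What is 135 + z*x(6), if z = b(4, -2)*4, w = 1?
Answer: 389/3 ≈ 129.67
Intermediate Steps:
b(K, T) = K + K*T
x(a) = 2/a
z = -16 (z = (4*(1 - 2))*4 = (4*(-1))*4 = -4*4 = -16)
135 + z*x(6) = 135 - 32/6 = 135 - 16*⅓ = 135 - 16/3 = 389/3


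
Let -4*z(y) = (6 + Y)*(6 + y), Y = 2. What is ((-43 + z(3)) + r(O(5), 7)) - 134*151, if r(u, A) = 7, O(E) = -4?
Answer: -20288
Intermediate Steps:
z(y) = -12 - 2*y (z(y) = -(6 + 2)*(6 + y)/4 = -2*(6 + y) = -(48 + 8*y)/4 = -12 - 2*y)
((-43 + z(3)) + r(O(5), 7)) - 134*151 = ((-43 + (-12 - 2*3)) + 7) - 134*151 = ((-43 + (-12 - 6)) + 7) - 20234 = ((-43 - 18) + 7) - 20234 = (-61 + 7) - 20234 = -54 - 20234 = -20288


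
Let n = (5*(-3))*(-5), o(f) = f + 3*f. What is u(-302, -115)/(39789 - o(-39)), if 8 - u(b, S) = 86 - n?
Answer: -1/13315 ≈ -7.5103e-5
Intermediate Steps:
o(f) = 4*f
n = 75 (n = -15*(-5) = 75)
u(b, S) = -3 (u(b, S) = 8 - (86 - 1*75) = 8 - (86 - 75) = 8 - 1*11 = 8 - 11 = -3)
u(-302, -115)/(39789 - o(-39)) = -3/(39789 - 4*(-39)) = -3/(39789 - 1*(-156)) = -3/(39789 + 156) = -3/39945 = -3*1/39945 = -1/13315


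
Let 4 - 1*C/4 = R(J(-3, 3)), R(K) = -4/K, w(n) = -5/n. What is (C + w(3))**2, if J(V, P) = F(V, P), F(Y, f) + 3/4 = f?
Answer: 37249/81 ≈ 459.86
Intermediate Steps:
F(Y, f) = -3/4 + f
J(V, P) = -3/4 + P
C = 208/9 (C = 16 - (-16)/(-3/4 + 3) = 16 - (-16)/9/4 = 16 - (-16)*4/9 = 16 - 4*(-16/9) = 16 + 64/9 = 208/9 ≈ 23.111)
(C + w(3))**2 = (208/9 - 5/3)**2 = (193/9)**2 = 37249/81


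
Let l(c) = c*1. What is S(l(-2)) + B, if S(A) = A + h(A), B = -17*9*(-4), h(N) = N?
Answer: 608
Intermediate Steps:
l(c) = c
B = 612 (B = -153*(-4) = 612)
S(A) = 2*A (S(A) = A + A = 2*A)
S(l(-2)) + B = 2*(-2) + 612 = -4 + 612 = 608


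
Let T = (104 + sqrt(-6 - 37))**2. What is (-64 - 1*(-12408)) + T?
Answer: 23117 + 208*I*sqrt(43) ≈ 23117.0 + 1363.9*I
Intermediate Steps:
T = (104 + I*sqrt(43))**2 (T = (104 + sqrt(-43))**2 = (104 + I*sqrt(43))**2 ≈ 10773.0 + 1363.9*I)
(-64 - 1*(-12408)) + T = (-64 - 1*(-12408)) + (104 + I*sqrt(43))**2 = (-64 + 12408) + (104 + I*sqrt(43))**2 = 12344 + (104 + I*sqrt(43))**2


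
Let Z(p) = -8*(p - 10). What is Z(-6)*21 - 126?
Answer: 2562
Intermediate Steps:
Z(p) = 80 - 8*p (Z(p) = -8*(-10 + p) = 80 - 8*p)
Z(-6)*21 - 126 = (80 - 8*(-6))*21 - 126 = (80 + 48)*21 - 126 = 128*21 - 126 = 2688 - 126 = 2562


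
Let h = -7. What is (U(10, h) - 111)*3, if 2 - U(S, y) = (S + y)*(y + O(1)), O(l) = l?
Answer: -273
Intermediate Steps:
U(S, y) = 2 - (1 + y)*(S + y) (U(S, y) = 2 - (S + y)*(y + 1) = 2 - (S + y)*(1 + y) = 2 - (1 + y)*(S + y))
(U(10, h) - 111)*3 = ((2 - 1*10 - 1*(-7) - 1*(-7)**2 - 1*10*(-7)) - 111)*3 = ((2 - 10 + 7 - 1*49 + 70) - 111)*3 = ((2 - 10 + 7 - 49 + 70) - 111)*3 = (20 - 111)*3 = -91*3 = -273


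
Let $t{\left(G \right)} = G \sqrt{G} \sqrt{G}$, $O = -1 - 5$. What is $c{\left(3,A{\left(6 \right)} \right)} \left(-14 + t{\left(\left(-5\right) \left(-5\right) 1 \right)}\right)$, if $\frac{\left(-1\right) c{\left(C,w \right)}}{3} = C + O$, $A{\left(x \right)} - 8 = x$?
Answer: $5499$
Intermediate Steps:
$A{\left(x \right)} = 8 + x$
$O = -6$ ($O = -1 - 5 = -6$)
$c{\left(C,w \right)} = 18 - 3 C$ ($c{\left(C,w \right)} = - 3 \left(C - 6\right) = - 3 \left(-6 + C\right) = 18 - 3 C$)
$t{\left(G \right)} = G^{2}$ ($t{\left(G \right)} = G^{\frac{3}{2}} \sqrt{G} = G^{2}$)
$c{\left(3,A{\left(6 \right)} \right)} \left(-14 + t{\left(\left(-5\right) \left(-5\right) 1 \right)}\right) = \left(18 - 9\right) \left(-14 + \left(\left(-5\right) \left(-5\right) 1\right)^{2}\right) = \left(18 - 9\right) \left(-14 + \left(25 \cdot 1\right)^{2}\right) = 9 \left(-14 + 25^{2}\right) = 9 \left(-14 + 625\right) = 9 \cdot 611 = 5499$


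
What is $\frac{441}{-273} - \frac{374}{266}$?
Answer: $- \frac{5224}{1729} \approx -3.0214$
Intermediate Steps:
$\frac{441}{-273} - \frac{374}{266} = 441 \left(- \frac{1}{273}\right) - \frac{187}{133} = - \frac{21}{13} - \frac{187}{133} = - \frac{5224}{1729}$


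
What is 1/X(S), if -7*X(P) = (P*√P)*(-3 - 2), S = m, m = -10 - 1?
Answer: 7*I*√11/605 ≈ 0.038374*I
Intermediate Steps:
m = -11 (m = -10 - 1*1 = -10 - 1 = -11)
S = -11
X(P) = 5*P^(3/2)/7 (X(P) = -P*√P*(-3 - 2)/7 = -P^(3/2)*(-5)/7 = -(-5)*P^(3/2)/7 = 5*P^(3/2)/7)
1/X(S) = 1/(5*(-11)^(3/2)/7) = 1/(5*(-11*I*√11)/7) = 1/(-55*I*√11/7) = 7*I*√11/605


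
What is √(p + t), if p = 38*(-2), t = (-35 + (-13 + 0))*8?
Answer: 2*I*√115 ≈ 21.448*I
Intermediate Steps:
t = -384 (t = (-35 - 13)*8 = -48*8 = -384)
p = -76
√(p + t) = √(-76 - 384) = √(-460) = 2*I*√115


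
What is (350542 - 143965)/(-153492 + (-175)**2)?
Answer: -206577/122867 ≈ -1.6813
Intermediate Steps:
(350542 - 143965)/(-153492 + (-175)**2) = 206577/(-153492 + 30625) = 206577/(-122867) = 206577*(-1/122867) = -206577/122867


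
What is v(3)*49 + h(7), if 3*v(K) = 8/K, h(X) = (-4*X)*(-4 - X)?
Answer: 3164/9 ≈ 351.56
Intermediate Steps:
h(X) = -4*X*(-4 - X)
v(K) = 8/(3*K) (v(K) = (8/K)/3 = 8/(3*K))
v(3)*49 + h(7) = ((8/3)/3)*49 + 4*7*(4 + 7) = ((8/3)*(⅓))*49 + 4*7*11 = (8/9)*49 + 308 = 392/9 + 308 = 3164/9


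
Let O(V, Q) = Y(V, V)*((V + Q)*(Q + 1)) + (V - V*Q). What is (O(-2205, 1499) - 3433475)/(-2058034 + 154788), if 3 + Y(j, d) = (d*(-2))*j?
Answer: -10297771996615/1903246 ≈ -5.4106e+6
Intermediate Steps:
Y(j, d) = -3 - 2*d*j (Y(j, d) = -3 + (d*(-2))*j = -3 + (-2*d)*j = -3 - 2*d*j)
O(V, Q) = V - Q*V + (1 + Q)*(-3 - 2*V²)*(Q + V) (O(V, Q) = (-3 - 2*V*V)*((V + Q)*(Q + 1)) + (V - V*Q) = (-3 - 2*V²)*((Q + V)*(1 + Q)) + (V - Q*V) = (-3 - 2*V²)*((1 + Q)*(Q + V)) + (V - Q*V) = (1 + Q)*(-3 - 2*V²)*(Q + V) + (V - Q*V) = V - Q*V + (1 + Q)*(-3 - 2*V²)*(Q + V))
(O(-2205, 1499) - 3433475)/(-2058034 + 154788) = ((-2205 - 1*1499*(-2205) - 1*1499*(3 + 2*(-2205)²) - 1*(-2205)*(3 + 2*(-2205)²) - 1*1499²*(3 + 2*(-2205)²) - 1*1499*(-2205)*(3 + 2*(-2205)²)) - 3433475)/(-2058034 + 154788) = ((-2205 + 3305295 - 1*1499*(3 + 2*4862025) - 1*(-2205)*(3 + 2*4862025) - 1*2247001*(3 + 2*4862025) - 1*1499*(-2205)*(3 + 2*4862025)) - 3433475)/(-1903246) = ((-2205 + 3305295 - 1*1499*(3 + 9724050) - 1*(-2205)*(3 + 9724050) - 1*2247001*(3 + 9724050) - 1*1499*(-2205)*(3 + 9724050)) - 3433475)*(-1/1903246) = ((-2205 + 3305295 - 1*1499*9724053 - 1*(-2205)*9724053 - 1*2247001*9724053 - 1*1499*(-2205)*9724053) - 3433475)*(-1/1903246) = ((-2205 + 3305295 - 14576355447 + 21441536865 - 21849956815053 + 32140863760635) - 3433475)*(-1/1903246) = (10297775430090 - 3433475)*(-1/1903246) = 10297771996615*(-1/1903246) = -10297771996615/1903246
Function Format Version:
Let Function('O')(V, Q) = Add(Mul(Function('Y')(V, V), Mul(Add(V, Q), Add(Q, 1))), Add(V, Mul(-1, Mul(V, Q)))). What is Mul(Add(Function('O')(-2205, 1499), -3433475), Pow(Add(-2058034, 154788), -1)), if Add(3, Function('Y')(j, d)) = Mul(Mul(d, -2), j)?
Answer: Rational(-10297771996615, 1903246) ≈ -5.4106e+6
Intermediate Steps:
Function('Y')(j, d) = Add(-3, Mul(-2, d, j)) (Function('Y')(j, d) = Add(-3, Mul(Mul(d, -2), j)) = Add(-3, Mul(Mul(-2, d), j)) = Add(-3, Mul(-2, d, j)))
Function('O')(V, Q) = Add(V, Mul(-1, Q, V), Mul(Add(1, Q), Add(-3, Mul(-2, Pow(V, 2))), Add(Q, V))) (Function('O')(V, Q) = Add(Mul(Add(-3, Mul(-2, V, V)), Mul(Add(V, Q), Add(Q, 1))), Add(V, Mul(-1, Mul(V, Q)))) = Add(Mul(Add(-3, Mul(-2, Pow(V, 2))), Mul(Add(Q, V), Add(1, Q))), Add(V, Mul(-1, Mul(Q, V)))) = Add(Mul(Add(-3, Mul(-2, Pow(V, 2))), Mul(Add(1, Q), Add(Q, V))), Add(V, Mul(-1, Q, V))) = Add(Mul(Add(1, Q), Add(-3, Mul(-2, Pow(V, 2))), Add(Q, V)), Add(V, Mul(-1, Q, V))) = Add(V, Mul(-1, Q, V), Mul(Add(1, Q), Add(-3, Mul(-2, Pow(V, 2))), Add(Q, V))))
Mul(Add(Function('O')(-2205, 1499), -3433475), Pow(Add(-2058034, 154788), -1)) = Mul(Add(Add(-2205, Mul(-1, 1499, -2205), Mul(-1, 1499, Add(3, Mul(2, Pow(-2205, 2)))), Mul(-1, -2205, Add(3, Mul(2, Pow(-2205, 2)))), Mul(-1, Pow(1499, 2), Add(3, Mul(2, Pow(-2205, 2)))), Mul(-1, 1499, -2205, Add(3, Mul(2, Pow(-2205, 2))))), -3433475), Pow(Add(-2058034, 154788), -1)) = Mul(Add(Add(-2205, 3305295, Mul(-1, 1499, Add(3, Mul(2, 4862025))), Mul(-1, -2205, Add(3, Mul(2, 4862025))), Mul(-1, 2247001, Add(3, Mul(2, 4862025))), Mul(-1, 1499, -2205, Add(3, Mul(2, 4862025)))), -3433475), Pow(-1903246, -1)) = Mul(Add(Add(-2205, 3305295, Mul(-1, 1499, Add(3, 9724050)), Mul(-1, -2205, Add(3, 9724050)), Mul(-1, 2247001, Add(3, 9724050)), Mul(-1, 1499, -2205, Add(3, 9724050))), -3433475), Rational(-1, 1903246)) = Mul(Add(Add(-2205, 3305295, Mul(-1, 1499, 9724053), Mul(-1, -2205, 9724053), Mul(-1, 2247001, 9724053), Mul(-1, 1499, -2205, 9724053)), -3433475), Rational(-1, 1903246)) = Mul(Add(Add(-2205, 3305295, -14576355447, 21441536865, -21849956815053, 32140863760635), -3433475), Rational(-1, 1903246)) = Mul(Add(10297775430090, -3433475), Rational(-1, 1903246)) = Mul(10297771996615, Rational(-1, 1903246)) = Rational(-10297771996615, 1903246)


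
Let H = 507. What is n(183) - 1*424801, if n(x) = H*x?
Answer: -332020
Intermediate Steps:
n(x) = 507*x
n(183) - 1*424801 = 507*183 - 1*424801 = 92781 - 424801 = -332020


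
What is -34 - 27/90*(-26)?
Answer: -131/5 ≈ -26.200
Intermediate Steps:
-34 - 27/90*(-26) = -34 - 27*1/90*(-26) = -34 - 3/10*(-26) = -34 + 39/5 = -131/5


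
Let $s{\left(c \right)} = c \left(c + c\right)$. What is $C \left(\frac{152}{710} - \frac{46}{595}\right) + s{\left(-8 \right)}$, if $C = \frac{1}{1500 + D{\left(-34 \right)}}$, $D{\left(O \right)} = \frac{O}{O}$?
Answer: $\frac{8116453138}{63409745} \approx 128.0$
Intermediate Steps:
$s{\left(c \right)} = 2 c^{2}$ ($s{\left(c \right)} = c 2 c = 2 c^{2}$)
$D{\left(O \right)} = 1$
$C = \frac{1}{1501}$ ($C = \frac{1}{1500 + 1} = \frac{1}{1501} \approx 0.00066622$)
$C \left(\frac{152}{710} - \frac{46}{595}\right) + s{\left(-8 \right)} = \frac{\frac{152}{710} - \frac{46}{595}}{1501} + 2 \left(-8\right)^{2} = \frac{152 \cdot \frac{1}{710} - \frac{46}{595}}{1501} + 2 \cdot 64 = \frac{\frac{76}{355} - \frac{46}{595}}{1501} + 128 = \frac{1}{1501} \cdot \frac{5778}{42245} + 128 = \frac{5778}{63409745} + 128 = \frac{8116453138}{63409745}$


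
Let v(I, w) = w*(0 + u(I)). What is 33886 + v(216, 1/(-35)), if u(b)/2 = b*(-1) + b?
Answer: 33886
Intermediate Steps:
u(b) = 0 (u(b) = 2*(b*(-1) + b) = 2*(-b + b) = 2*0 = 0)
v(I, w) = 0 (v(I, w) = w*(0 + 0) = w*0 = 0)
33886 + v(216, 1/(-35)) = 33886 + 0 = 33886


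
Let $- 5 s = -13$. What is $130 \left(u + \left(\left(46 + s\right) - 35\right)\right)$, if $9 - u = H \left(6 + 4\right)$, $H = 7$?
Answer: $-6162$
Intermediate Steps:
$s = \frac{13}{5}$ ($s = \left(- \frac{1}{5}\right) \left(-13\right) = \frac{13}{5} \approx 2.6$)
$u = -61$ ($u = 9 - 7 \left(6 + 4\right) = 9 - 7 \cdot 10 = 9 - 70 = -61$)
$130 \left(u + \left(\left(46 + s\right) - 35\right)\right) = 130 \left(-61 + \left(\left(46 + \frac{13}{5}\right) - 35\right)\right) = 130 \left(-61 + \left(\frac{243}{5} - 35\right)\right) = 130 \left(-61 + \frac{68}{5}\right) = 130 \left(- \frac{237}{5}\right) = -6162$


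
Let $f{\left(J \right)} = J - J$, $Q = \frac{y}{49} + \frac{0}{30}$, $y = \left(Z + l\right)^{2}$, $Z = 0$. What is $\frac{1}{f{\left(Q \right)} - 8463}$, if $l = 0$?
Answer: $- \frac{1}{8463} \approx -0.00011816$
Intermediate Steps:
$y = 0$ ($y = \left(0 + 0\right)^{2} = 0^{2} = 0$)
$Q = 0$ ($Q = \frac{0}{49} + \frac{0}{30} = 0 \cdot \frac{1}{49} + 0 \cdot \frac{1}{30} = 0 + 0 = 0$)
$f{\left(J \right)} = 0$
$\frac{1}{f{\left(Q \right)} - 8463} = \frac{1}{0 - 8463} = \frac{1}{-8463} = - \frac{1}{8463}$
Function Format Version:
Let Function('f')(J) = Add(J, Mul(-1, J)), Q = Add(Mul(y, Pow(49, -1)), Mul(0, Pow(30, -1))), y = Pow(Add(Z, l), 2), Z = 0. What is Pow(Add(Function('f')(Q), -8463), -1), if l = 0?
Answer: Rational(-1, 8463) ≈ -0.00011816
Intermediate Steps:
y = 0 (y = Pow(Add(0, 0), 2) = Pow(0, 2) = 0)
Q = 0 (Q = Add(Mul(0, Pow(49, -1)), Mul(0, Pow(30, -1))) = Add(Mul(0, Rational(1, 49)), Mul(0, Rational(1, 30))) = Add(0, 0) = 0)
Function('f')(J) = 0
Pow(Add(Function('f')(Q), -8463), -1) = Pow(Add(0, -8463), -1) = Pow(-8463, -1) = Rational(-1, 8463)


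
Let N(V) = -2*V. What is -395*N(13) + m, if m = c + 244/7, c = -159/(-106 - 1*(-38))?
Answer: 4906225/476 ≈ 10307.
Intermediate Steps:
c = 159/68 (c = -159/(-106 + 38) = -159/(-68) = -159*(-1/68) = 159/68 ≈ 2.3382)
m = 17705/476 (m = 159/68 + 244/7 = 17705/476 ≈ 37.195)
-395*N(13) + m = -(-790)*13 + 17705/476 = -395*(-26) + 17705/476 = 10270 + 17705/476 = 4906225/476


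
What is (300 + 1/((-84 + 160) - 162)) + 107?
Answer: 35001/86 ≈ 406.99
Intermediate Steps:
(300 + 1/((-84 + 160) - 162)) + 107 = (300 + 1/(76 - 162)) + 107 = (300 + 1/(-86)) + 107 = (300 - 1/86) + 107 = 25799/86 + 107 = 35001/86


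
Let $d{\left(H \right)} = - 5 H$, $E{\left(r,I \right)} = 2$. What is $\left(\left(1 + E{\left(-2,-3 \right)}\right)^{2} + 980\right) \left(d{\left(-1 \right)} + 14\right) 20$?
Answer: $375820$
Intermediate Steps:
$\left(\left(1 + E{\left(-2,-3 \right)}\right)^{2} + 980\right) \left(d{\left(-1 \right)} + 14\right) 20 = \left(\left(1 + 2\right)^{2} + 980\right) \left(\left(-5\right) \left(-1\right) + 14\right) 20 = \left(3^{2} + 980\right) \left(5 + 14\right) 20 = \left(9 + 980\right) 19 \cdot 20 = 989 \cdot 380 = 375820$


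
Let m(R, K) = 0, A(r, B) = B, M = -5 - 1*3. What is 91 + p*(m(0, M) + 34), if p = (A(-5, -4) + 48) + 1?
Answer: 1621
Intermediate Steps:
M = -8 (M = -5 - 3 = -8)
p = 45 (p = (-4 + 48) + 1 = 44 + 1 = 45)
91 + p*(m(0, M) + 34) = 91 + 45*(0 + 34) = 91 + 45*34 = 91 + 1530 = 1621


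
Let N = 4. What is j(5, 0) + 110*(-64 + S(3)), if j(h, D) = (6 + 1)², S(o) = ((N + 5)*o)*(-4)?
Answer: -18871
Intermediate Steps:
S(o) = -36*o (S(o) = ((4 + 5)*o)*(-4) = (9*o)*(-4) = -36*o)
j(h, D) = 49 (j(h, D) = 7² = 49)
j(5, 0) + 110*(-64 + S(3)) = 49 + 110*(-64 - 36*3) = 49 + 110*(-64 - 108) = 49 + 110*(-172) = 49 - 18920 = -18871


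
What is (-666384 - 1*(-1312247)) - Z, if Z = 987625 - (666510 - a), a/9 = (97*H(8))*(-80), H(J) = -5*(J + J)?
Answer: -5262452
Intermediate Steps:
H(J) = -10*J
a = 5587200 (a = 9*((97*(-10*8))*(-80)) = 9*((97*(-80))*(-80)) = 9*(-7760*(-80)) = 9*620800 = 5587200)
Z = 5908315 (Z = 987625 - (666510 - 1*5587200) = 987625 - (666510 - 5587200) = 987625 - 1*(-4920690) = 987625 + 4920690 = 5908315)
(-666384 - 1*(-1312247)) - Z = (-666384 - 1*(-1312247)) - 1*5908315 = (-666384 + 1312247) - 5908315 = 645863 - 5908315 = -5262452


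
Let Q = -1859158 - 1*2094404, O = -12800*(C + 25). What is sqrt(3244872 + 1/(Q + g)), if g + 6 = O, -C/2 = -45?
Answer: sqrt(5969913096814359910)/1356392 ≈ 1801.4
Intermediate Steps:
C = 90 (C = -2*(-45) = 90)
O = -1472000 (O = -12800*(90 + 25) = -12800*115 = -320*4600 = -1472000)
g = -1472006 (g = -6 - 1472000 = -1472006)
Q = -3953562 (Q = -1859158 - 2094404 = -3953562)
sqrt(3244872 + 1/(Q + g)) = sqrt(3244872 + 1/(-3953562 - 1472006)) = sqrt(3244872 + 1/(-5425568)) = sqrt(3244872 - 1/5425568) = sqrt(17605273687295/5425568) = sqrt(5969913096814359910)/1356392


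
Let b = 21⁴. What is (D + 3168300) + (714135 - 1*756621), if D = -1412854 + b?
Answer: 1907441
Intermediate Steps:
b = 194481
D = -1218373 (D = -1412854 + 194481 = -1218373)
(D + 3168300) + (714135 - 1*756621) = (-1218373 + 3168300) + (714135 - 1*756621) = 1949927 + (714135 - 756621) = 1949927 - 42486 = 1907441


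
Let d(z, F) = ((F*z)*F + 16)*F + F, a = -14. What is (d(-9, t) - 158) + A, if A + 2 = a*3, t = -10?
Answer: 8628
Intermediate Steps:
d(z, F) = F + F*(16 + z*F²) (d(z, F) = (z*F² + 16)*F + F = (16 + z*F²)*F + F = F*(16 + z*F²) + F = F + F*(16 + z*F²))
A = -44 (A = -2 - 14*3 = -2 - 42 = -44)
(d(-9, t) - 158) + A = (-10*(17 - 9*(-10)²) - 158) - 44 = (-10*(17 - 9*100) - 158) - 44 = (-10*(17 - 900) - 158) - 44 = (-10*(-883) - 158) - 44 = (8830 - 158) - 44 = 8672 - 44 = 8628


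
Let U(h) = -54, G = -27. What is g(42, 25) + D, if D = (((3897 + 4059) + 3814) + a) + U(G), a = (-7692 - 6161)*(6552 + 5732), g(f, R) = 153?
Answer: -170158383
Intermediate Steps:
a = -170170252 (a = -13853*12284 = -170170252)
D = -170158536 (D = (((3897 + 4059) + 3814) - 170170252) - 54 = ((7956 + 3814) - 170170252) - 54 = (11770 - 170170252) - 54 = -170158482 - 54 = -170158536)
g(42, 25) + D = 153 - 170158536 = -170158383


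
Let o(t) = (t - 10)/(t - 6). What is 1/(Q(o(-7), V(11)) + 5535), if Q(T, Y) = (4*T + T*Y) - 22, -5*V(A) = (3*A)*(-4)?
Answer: 65/360929 ≈ 0.00018009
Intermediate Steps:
o(t) = (-10 + t)/(-6 + t)
V(A) = 12*A/5 (V(A) = -3*A*(-4)/5 = -(-12)*A/5 = 12*A/5)
Q(T, Y) = -22 + 4*T + T*Y
1/(Q(o(-7), V(11)) + 5535) = 1/((-22 + 4*((-10 - 7)/(-6 - 7)) + ((-10 - 7)/(-6 - 7))*((12/5)*11)) + 5535) = 1/((-22 + 4*(-17/(-13)) + (-17/(-13))*(132/5)) + 5535) = 1/((-22 + 4*(-1/13*(-17)) - 1/13*(-17)*(132/5)) + 5535) = 1/((-22 + 4*(17/13) + (17/13)*(132/5)) + 5535) = 1/((-22 + 68/13 + 2244/65) + 5535) = 1/(1154/65 + 5535) = 1/(360929/65) = 65/360929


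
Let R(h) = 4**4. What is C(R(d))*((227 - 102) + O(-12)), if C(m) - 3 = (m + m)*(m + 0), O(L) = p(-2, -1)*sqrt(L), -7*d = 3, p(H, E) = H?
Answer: 16384375 - 524300*I*sqrt(3) ≈ 1.6384e+7 - 9.0811e+5*I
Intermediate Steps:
d = -3/7 (d = -1/7*3 = -3/7 ≈ -0.42857)
O(L) = -2*sqrt(L)
R(h) = 256
C(m) = 3 + 2*m**2 (C(m) = 3 + (m + m)*(m + 0) = 3 + (2*m)*m = 3 + 2*m**2)
C(R(d))*((227 - 102) + O(-12)) = (3 + 2*256**2)*((227 - 102) - 4*I*sqrt(3)) = (3 + 2*65536)*(125 - 4*I*sqrt(3)) = (3 + 131072)*(125 - 4*I*sqrt(3)) = 131075*(125 - 4*I*sqrt(3)) = 16384375 - 524300*I*sqrt(3)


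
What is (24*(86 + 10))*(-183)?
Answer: -421632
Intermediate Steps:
(24*(86 + 10))*(-183) = (24*96)*(-183) = 2304*(-183) = -421632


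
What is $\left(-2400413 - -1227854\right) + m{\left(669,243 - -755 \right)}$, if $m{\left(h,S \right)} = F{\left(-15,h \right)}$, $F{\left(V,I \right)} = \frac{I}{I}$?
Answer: $-1172558$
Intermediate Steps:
$F{\left(V,I \right)} = 1$
$m{\left(h,S \right)} = 1$
$\left(-2400413 - -1227854\right) + m{\left(669,243 - -755 \right)} = \left(-2400413 - -1227854\right) + 1 = \left(-2400413 + 1227854\right) + 1 = -1172559 + 1 = -1172558$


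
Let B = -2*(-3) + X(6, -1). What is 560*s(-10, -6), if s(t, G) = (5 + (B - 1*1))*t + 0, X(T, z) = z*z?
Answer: -61600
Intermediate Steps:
X(T, z) = z²
B = 7 (B = -2*(-3) + (-1)² = 6 + 1 = 7)
s(t, G) = 11*t (s(t, G) = (5 + (7 - 1*1))*t + 0 = (5 + (7 - 1))*t + 0 = (5 + 6)*t + 0 = 11*t + 0 = 11*t)
560*s(-10, -6) = 560*(11*(-10)) = 560*(-110) = -61600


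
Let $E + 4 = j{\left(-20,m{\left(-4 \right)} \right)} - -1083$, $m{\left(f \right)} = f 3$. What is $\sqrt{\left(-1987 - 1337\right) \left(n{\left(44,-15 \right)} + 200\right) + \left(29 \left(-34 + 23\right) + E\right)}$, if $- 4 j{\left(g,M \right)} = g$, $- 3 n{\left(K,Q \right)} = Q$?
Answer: $i \sqrt{680655} \approx 825.02 i$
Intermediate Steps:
$m{\left(f \right)} = 3 f$
$n{\left(K,Q \right)} = - \frac{Q}{3}$
$j{\left(g,M \right)} = - \frac{g}{4}$
$E = 1084$ ($E = -4 - -1088 = -4 + \left(5 + 1083\right) = -4 + 1088 = 1084$)
$\sqrt{\left(-1987 - 1337\right) \left(n{\left(44,-15 \right)} + 200\right) + \left(29 \left(-34 + 23\right) + E\right)} = \sqrt{\left(-1987 - 1337\right) \left(\left(- \frac{1}{3}\right) \left(-15\right) + 200\right) + \left(29 \left(-34 + 23\right) + 1084\right)} = \sqrt{- 3324 \left(5 + 200\right) + \left(29 \left(-11\right) + 1084\right)} = \sqrt{\left(-3324\right) 205 + \left(-319 + 1084\right)} = \sqrt{-681420 + 765} = \sqrt{-680655} = i \sqrt{680655}$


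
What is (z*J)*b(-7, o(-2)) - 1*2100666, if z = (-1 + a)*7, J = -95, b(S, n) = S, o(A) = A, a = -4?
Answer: -2123941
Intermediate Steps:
z = -35 (z = (-1 - 4)*7 = -5*7 = -35)
(z*J)*b(-7, o(-2)) - 1*2100666 = -35*(-95)*(-7) - 1*2100666 = 3325*(-7) - 2100666 = -23275 - 2100666 = -2123941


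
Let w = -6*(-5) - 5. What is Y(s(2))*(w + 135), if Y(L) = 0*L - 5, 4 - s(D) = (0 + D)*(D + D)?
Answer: -800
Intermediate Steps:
s(D) = 4 - 2*D² (s(D) = 4 - (0 + D)*(D + D) = 4 - D*2*D = 4 - 2*D²)
Y(L) = -5 (Y(L) = 0 - 5 = -5)
w = 25 (w = 30 - 5 = 25)
Y(s(2))*(w + 135) = -5*(25 + 135) = -5*160 = -800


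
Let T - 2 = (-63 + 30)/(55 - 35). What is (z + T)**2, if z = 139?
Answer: 7767369/400 ≈ 19418.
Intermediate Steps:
T = 7/20 (T = 2 + (-63 + 30)/(55 - 35) = 2 - 33/20 = 7/20 ≈ 0.35000)
(z + T)**2 = (139 + 7/20)**2 = (2787/20)**2 = 7767369/400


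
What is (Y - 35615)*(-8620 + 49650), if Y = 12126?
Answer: -963753670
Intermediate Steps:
(Y - 35615)*(-8620 + 49650) = (12126 - 35615)*(-8620 + 49650) = -23489*41030 = -963753670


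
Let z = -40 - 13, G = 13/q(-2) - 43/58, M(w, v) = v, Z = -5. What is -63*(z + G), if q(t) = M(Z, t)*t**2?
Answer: 809235/232 ≈ 3488.1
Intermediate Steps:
q(t) = t**3 (q(t) = t*t**2 = t**3)
G = -549/232 (G = 13/((-2)**3) - 43/58 = 13/(-8) - 43*1/58 = 13*(-1/8) - 43/58 = -13/8 - 43/58 = -549/232 ≈ -2.3664)
z = -53
-63*(z + G) = -63*(-53 - 549/232) = -63*(-12845/232) = 809235/232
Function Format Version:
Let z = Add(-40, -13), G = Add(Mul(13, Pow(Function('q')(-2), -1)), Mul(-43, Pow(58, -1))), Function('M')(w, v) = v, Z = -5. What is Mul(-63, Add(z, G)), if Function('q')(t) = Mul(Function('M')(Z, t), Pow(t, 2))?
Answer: Rational(809235, 232) ≈ 3488.1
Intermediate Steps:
Function('q')(t) = Pow(t, 3) (Function('q')(t) = Mul(t, Pow(t, 2)) = Pow(t, 3))
G = Rational(-549, 232) (G = Add(Mul(13, Pow(Pow(-2, 3), -1)), Mul(-43, Pow(58, -1))) = Add(Mul(13, Pow(-8, -1)), Mul(-43, Rational(1, 58))) = Add(Mul(13, Rational(-1, 8)), Rational(-43, 58)) = Add(Rational(-13, 8), Rational(-43, 58)) = Rational(-549, 232) ≈ -2.3664)
z = -53
Mul(-63, Add(z, G)) = Mul(-63, Add(-53, Rational(-549, 232))) = Mul(-63, Rational(-12845, 232)) = Rational(809235, 232)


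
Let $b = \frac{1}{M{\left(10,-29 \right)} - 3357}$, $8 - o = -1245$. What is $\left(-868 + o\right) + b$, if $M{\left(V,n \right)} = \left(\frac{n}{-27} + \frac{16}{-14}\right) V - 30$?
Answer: $\frac{246504916}{640273} \approx 385.0$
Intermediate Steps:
$o = 1253$ ($o = 8 - -1245 = 8 + 1245 = 1253$)
$M{\left(V,n \right)} = -30 + V \left(- \frac{8}{7} - \frac{n}{27}\right)$ ($M{\left(V,n \right)} = \left(n \left(- \frac{1}{27}\right) + 16 \left(- \frac{1}{14}\right)\right) V - 30 = \left(- \frac{n}{27} - \frac{8}{7}\right) V - 30 = \left(- \frac{8}{7} - \frac{n}{27}\right) V - 30 = V \left(- \frac{8}{7} - \frac{n}{27}\right) - 30 = -30 + V \left(- \frac{8}{7} - \frac{n}{27}\right)$)
$b = - \frac{189}{640273}$ ($b = \frac{1}{\left(-30 - \frac{80}{7} - \frac{10}{27} \left(-29\right)\right) - 3357} = \frac{1}{\left(-30 - \frac{80}{7} + \frac{290}{27}\right) - 3357} = \frac{1}{- \frac{5800}{189} - 3357} = \frac{1}{- \frac{640273}{189}} = - \frac{189}{640273} \approx -0.00029519$)
$\left(-868 + o\right) + b = \left(-868 + 1253\right) - \frac{189}{640273} = 385 - \frac{189}{640273} = \frac{246504916}{640273}$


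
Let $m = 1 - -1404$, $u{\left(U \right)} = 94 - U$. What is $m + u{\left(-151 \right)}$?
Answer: $1650$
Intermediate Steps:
$m = 1405$ ($m = 1 + 1404 = 1405$)
$m + u{\left(-151 \right)} = 1405 + \left(94 - -151\right) = 1405 + \left(94 + 151\right) = 1405 + 245 = 1650$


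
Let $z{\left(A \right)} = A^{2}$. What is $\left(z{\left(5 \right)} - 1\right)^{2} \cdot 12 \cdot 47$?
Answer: $324864$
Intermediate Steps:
$\left(z{\left(5 \right)} - 1\right)^{2} \cdot 12 \cdot 47 = \left(5^{2} - 1\right)^{2} \cdot 12 \cdot 47 = \left(25 - 1\right)^{2} \cdot 12 \cdot 47 = 24^{2} \cdot 12 \cdot 47 = 576 \cdot 12 \cdot 47 = 6912 \cdot 47 = 324864$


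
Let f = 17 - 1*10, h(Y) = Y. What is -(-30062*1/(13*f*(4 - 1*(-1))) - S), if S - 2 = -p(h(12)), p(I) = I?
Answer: 25512/455 ≈ 56.070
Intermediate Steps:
f = 7 (f = 17 - 10 = 7)
S = -10 (S = 2 - 1*12 = 2 - 12 = -10)
-(-30062*1/(13*f*(4 - 1*(-1))) - S) = -(-30062*1/(91*(4 - 1*(-1))) - 1*(-10)) = -(-30062*1/(91*(4 + 1)) + 10) = -(-30062/(91*5) + 10) = -(-30062/455 + 10) = -1*(-25512/455) = 25512/455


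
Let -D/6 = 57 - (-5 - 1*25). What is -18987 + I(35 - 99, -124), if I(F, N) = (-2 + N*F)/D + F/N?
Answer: -153742618/8091 ≈ -19002.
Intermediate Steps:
D = -522 (D = -6*(57 - (-5 - 1*25)) = -6*(57 - (-5 - 25)) = -6*(57 - 1*(-30)) = -6*(57 + 30) = -6*87 = -522)
I(F, N) = 1/261 + F/N - F*N/522 (I(F, N) = (-2 + N*F)/(-522) + F/N = (-2 + F*N)*(-1/522) + F/N = (1/261 - F*N/522) + F/N = 1/261 + F/N - F*N/522)
-18987 + I(35 - 99, -124) = -18987 + ((35 - 99) + (1/522)*(-124)*(2 - 1*(35 - 99)*(-124)))/(-124) = -18987 - (-64 + (1/522)*(-124)*(2 - 1*(-64)*(-124)))/124 = -18987 - (-64 + (1/522)*(-124)*(2 - 7936))/124 = -18987 - (-64 + (1/522)*(-124)*(-7934))/124 = -18987 - (-64 + 491908/261)/124 = -18987 - 1/124*475204/261 = -18987 - 118801/8091 = -153742618/8091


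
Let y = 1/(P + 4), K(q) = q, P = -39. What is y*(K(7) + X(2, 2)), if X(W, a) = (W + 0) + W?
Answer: -11/35 ≈ -0.31429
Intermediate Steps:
X(W, a) = 2*W (X(W, a) = W + W = 2*W)
y = -1/35 (y = 1/(-39 + 4) = 1/(-35) = -1/35 ≈ -0.028571)
y*(K(7) + X(2, 2)) = -(7 + 2*2)/35 = -(7 + 4)/35 = -1/35*11 = -11/35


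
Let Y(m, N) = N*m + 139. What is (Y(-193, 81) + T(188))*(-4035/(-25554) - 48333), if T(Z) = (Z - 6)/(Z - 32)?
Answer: 38270317793593/51108 ≈ 7.4881e+8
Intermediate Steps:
T(Z) = (-6 + Z)/(-32 + Z)
Y(m, N) = 139 + N*m
(Y(-193, 81) + T(188))*(-4035/(-25554) - 48333) = ((139 + 81*(-193)) + (-6 + 188)/(-32 + 188))*(-4035/(-25554) - 48333) = ((139 - 15633) + 182/156)*(-4035*(-1/25554) - 48333) = (-15494 + (1/156)*182)*(1345/8518 - 48333) = (-15494 + 7/6)*(-411699149/8518) = -92957/6*(-411699149/8518) = 38270317793593/51108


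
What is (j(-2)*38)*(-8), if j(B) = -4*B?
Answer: -2432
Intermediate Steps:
(j(-2)*38)*(-8) = (-4*(-2)*38)*(-8) = (8*38)*(-8) = 304*(-8) = -2432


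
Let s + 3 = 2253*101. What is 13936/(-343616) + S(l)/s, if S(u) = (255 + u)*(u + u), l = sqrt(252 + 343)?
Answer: -1327997/37591260 + 17*sqrt(595)/7585 ≈ 0.019343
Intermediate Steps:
l = sqrt(595) ≈ 24.393
s = 227550 (s = -3 + 2253*101 = -3 + 227553 = 227550)
S(u) = 2*u*(255 + u) (S(u) = (255 + u)*(2*u) = 2*u*(255 + u))
13936/(-343616) + S(l)/s = 13936/(-343616) + (2*sqrt(595)*(255 + sqrt(595)))/227550 = 13936*(-1/343616) + (2*sqrt(595)*(255 + sqrt(595)))*(1/227550) = -67/1652 + sqrt(595)*(255 + sqrt(595))/113775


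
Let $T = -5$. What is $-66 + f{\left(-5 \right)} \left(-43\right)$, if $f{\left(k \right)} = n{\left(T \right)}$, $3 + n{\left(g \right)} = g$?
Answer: $278$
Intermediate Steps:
$n{\left(g \right)} = -3 + g$
$f{\left(k \right)} = -8$ ($f{\left(k \right)} = -3 - 5 = -8$)
$-66 + f{\left(-5 \right)} \left(-43\right) = -66 - -344 = -66 + 344 = 278$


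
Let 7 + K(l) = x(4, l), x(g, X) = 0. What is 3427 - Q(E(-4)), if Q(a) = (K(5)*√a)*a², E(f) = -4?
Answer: 3427 + 224*I ≈ 3427.0 + 224.0*I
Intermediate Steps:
K(l) = -7 (K(l) = -7 + 0 = -7)
Q(a) = -7*a^(5/2) (Q(a) = (-7*√a)*a² = -7*a^(5/2))
3427 - Q(E(-4)) = 3427 - (-7)*(-4)^(5/2) = 3427 - (-7)*32*I = 3427 - (-224)*I = 3427 + 224*I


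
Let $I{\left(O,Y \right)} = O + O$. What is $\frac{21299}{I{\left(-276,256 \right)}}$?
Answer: $- \frac{21299}{552} \approx -38.585$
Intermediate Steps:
$I{\left(O,Y \right)} = 2 O$
$\frac{21299}{I{\left(-276,256 \right)}} = \frac{21299}{2 \left(-276\right)} = \frac{21299}{-552} = 21299 \left(- \frac{1}{552}\right) = - \frac{21299}{552}$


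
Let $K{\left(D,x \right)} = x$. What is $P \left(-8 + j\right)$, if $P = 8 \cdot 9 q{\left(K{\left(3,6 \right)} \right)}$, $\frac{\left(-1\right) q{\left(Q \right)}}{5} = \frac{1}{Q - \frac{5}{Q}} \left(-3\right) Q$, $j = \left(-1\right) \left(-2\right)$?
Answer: $- \frac{233280}{31} \approx -7525.2$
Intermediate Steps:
$j = 2$
$q{\left(Q \right)} = \frac{15 Q}{Q - \frac{5}{Q}}$ ($q{\left(Q \right)} = - 5 \frac{1}{Q - \frac{5}{Q}} \left(-3\right) Q = - 5 - \frac{3}{Q - \frac{5}{Q}} Q = - 5 \left(- \frac{3 Q}{Q - \frac{5}{Q}}\right) = \frac{15 Q}{Q - \frac{5}{Q}}$)
$P = \frac{38880}{31}$ ($P = 8 \cdot 9 \frac{15 \cdot 6^{2}}{-5 + 6^{2}} = 72 \cdot 15 \cdot 36 \frac{1}{-5 + 36} = 72 \cdot 15 \cdot 36 \cdot \frac{1}{31} = 72 \cdot \frac{540}{31} = \frac{38880}{31} \approx 1254.2$)
$P \left(-8 + j\right) = \frac{38880 \left(-8 + 2\right)}{31} = \frac{38880}{31} \left(-6\right) = - \frac{233280}{31}$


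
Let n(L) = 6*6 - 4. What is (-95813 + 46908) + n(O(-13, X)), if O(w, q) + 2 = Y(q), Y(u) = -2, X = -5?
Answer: -48873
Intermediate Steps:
O(w, q) = -4 (O(w, q) = -2 - 2 = -4)
n(L) = 32 (n(L) = 36 - 4 = 32)
(-95813 + 46908) + n(O(-13, X)) = (-95813 + 46908) + 32 = -48905 + 32 = -48873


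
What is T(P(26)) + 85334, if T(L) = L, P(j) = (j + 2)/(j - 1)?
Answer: 2133378/25 ≈ 85335.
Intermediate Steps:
P(j) = (2 + j)/(-1 + j)
T(P(26)) + 85334 = (2 + 26)/(-1 + 26) + 85334 = 28/25 + 85334 = 2133378/25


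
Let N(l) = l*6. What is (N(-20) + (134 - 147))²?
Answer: 17689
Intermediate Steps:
N(l) = 6*l
(N(-20) + (134 - 147))² = (6*(-20) + (134 - 147))² = (-120 - 13)² = (-133)² = 17689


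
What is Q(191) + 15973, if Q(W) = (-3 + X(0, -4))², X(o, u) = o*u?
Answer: 15982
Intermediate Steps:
Q(W) = 9 (Q(W) = (-3 + 0*(-4))² = (-3 + 0)² = (-3)² = 9)
Q(191) + 15973 = 9 + 15973 = 15982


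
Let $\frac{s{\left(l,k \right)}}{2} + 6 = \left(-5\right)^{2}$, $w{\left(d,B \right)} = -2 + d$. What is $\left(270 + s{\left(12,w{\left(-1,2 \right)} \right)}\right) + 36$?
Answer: $344$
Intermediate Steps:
$s{\left(l,k \right)} = 38$ ($s{\left(l,k \right)} = -12 + 2 \left(-5\right)^{2} = -12 + 2 \cdot 25 = -12 + 50 = 38$)
$\left(270 + s{\left(12,w{\left(-1,2 \right)} \right)}\right) + 36 = \left(270 + 38\right) + 36 = 308 + 36 = 344$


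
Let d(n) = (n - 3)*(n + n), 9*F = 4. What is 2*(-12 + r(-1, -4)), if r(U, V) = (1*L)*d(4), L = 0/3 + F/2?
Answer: -184/9 ≈ -20.444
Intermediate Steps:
F = 4/9 (F = (⅑)*4 = 4/9 ≈ 0.44444)
d(n) = 2*n*(-3 + n) (d(n) = (-3 + n)*(2*n) = 2*n*(-3 + n))
L = 2/9 (L = 0/3 + (4/9)/2 = 0*(⅓) + (4/9)*(½) = 0 + 2/9 = 2/9 ≈ 0.22222)
r(U, V) = 16/9 (r(U, V) = (1*(2/9))*(2*4*(-3 + 4)) = 2*(2*4*1)/9 = (2/9)*8 = 16/9)
2*(-12 + r(-1, -4)) = 2*(-12 + 16/9) = 2*(-92/9) = -184/9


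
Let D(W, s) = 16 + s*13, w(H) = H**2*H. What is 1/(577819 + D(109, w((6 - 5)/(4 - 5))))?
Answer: 1/577822 ≈ 1.7306e-6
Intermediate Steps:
w(H) = H**3
D(W, s) = 16 + 13*s
1/(577819 + D(109, w((6 - 5)/(4 - 5)))) = 1/(577819 + (16 + 13*((6 - 5)/(4 - 5))**3)) = 1/(577819 + (16 + 13*(1/(-1))**3)) = 1/(577819 + (16 + 13*(1*(-1))**3)) = 1/(577819 + (16 + 13*(-1)**3)) = 1/(577819 + (16 + 13*(-1))) = 1/(577819 + (16 - 13)) = 1/(577819 + 3) = 1/577822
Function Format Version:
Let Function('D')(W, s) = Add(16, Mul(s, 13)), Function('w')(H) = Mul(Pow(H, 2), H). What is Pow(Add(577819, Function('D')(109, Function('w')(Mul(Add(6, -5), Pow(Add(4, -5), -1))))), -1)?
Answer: Rational(1, 577822) ≈ 1.7306e-6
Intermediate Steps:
Function('w')(H) = Pow(H, 3)
Function('D')(W, s) = Add(16, Mul(13, s))
Pow(Add(577819, Function('D')(109, Function('w')(Mul(Add(6, -5), Pow(Add(4, -5), -1))))), -1) = Pow(Add(577819, Add(16, Mul(13, Pow(Mul(Add(6, -5), Pow(Add(4, -5), -1)), 3)))), -1) = Pow(Add(577819, Add(16, Mul(13, Pow(Mul(1, Pow(-1, -1)), 3)))), -1) = Pow(Add(577819, Add(16, Mul(13, Pow(Mul(1, -1), 3)))), -1) = Pow(Add(577819, Add(16, Mul(13, Pow(-1, 3)))), -1) = Pow(Add(577819, Add(16, Mul(13, -1))), -1) = Pow(Add(577819, Add(16, -13)), -1) = Pow(Add(577819, 3), -1) = Pow(577822, -1) = Rational(1, 577822)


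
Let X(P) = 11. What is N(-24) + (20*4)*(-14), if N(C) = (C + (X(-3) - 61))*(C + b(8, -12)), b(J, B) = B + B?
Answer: 2432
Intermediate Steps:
b(J, B) = 2*B
N(C) = (-50 + C)*(-24 + C) (N(C) = (C + (11 - 61))*(C + 2*(-12)) = (C - 50)*(C - 24) = (-50 + C)*(-24 + C))
N(-24) + (20*4)*(-14) = (1200 + (-24)² - 74*(-24)) + (20*4)*(-14) = (1200 + 576 + 1776) + 80*(-14) = 3552 - 1120 = 2432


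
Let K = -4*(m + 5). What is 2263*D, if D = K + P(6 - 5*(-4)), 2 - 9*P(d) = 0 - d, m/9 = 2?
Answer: -1810400/9 ≈ -2.0116e+5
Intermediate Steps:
m = 18 (m = 9*2 = 18)
P(d) = 2/9 + d/9 (P(d) = 2/9 - (0 - d)/9 = 2/9 - (-1)*d/9 = 2/9 + d/9)
K = -92 (K = -4*(18 + 5) = -4*23 = -92)
D = -800/9 (D = -92 + (2/9 + (6 - 5*(-4))/9) = -92 + (2/9 + (6 + 20)/9) = -92 + (2/9 + (⅑)*26) = -92 + (2/9 + 26/9) = -92 + 28/9 = -800/9 ≈ -88.889)
2263*D = 2263*(-800/9) = -1810400/9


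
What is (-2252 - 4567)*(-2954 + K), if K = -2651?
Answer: 38220495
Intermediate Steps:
(-2252 - 4567)*(-2954 + K) = (-2252 - 4567)*(-2954 - 2651) = -6819*(-5605) = 38220495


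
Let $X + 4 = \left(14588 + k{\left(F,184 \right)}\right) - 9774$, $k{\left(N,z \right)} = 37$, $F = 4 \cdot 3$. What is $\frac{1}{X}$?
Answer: $\frac{1}{4847} \approx 0.00020631$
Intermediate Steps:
$F = 12$
$X = 4847$ ($X = -4 + \left(\left(14588 + 37\right) - 9774\right) = -4 + \left(14625 - 9774\right) = -4 + 4851 = 4847$)
$\frac{1}{X} = \frac{1}{4847}$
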